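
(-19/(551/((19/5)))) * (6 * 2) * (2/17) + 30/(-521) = -311526/1284265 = -0.24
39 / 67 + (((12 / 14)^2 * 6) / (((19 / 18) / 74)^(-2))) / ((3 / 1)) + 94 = 7651685533 / 80899686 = 94.58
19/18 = 1.06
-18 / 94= -9 / 47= -0.19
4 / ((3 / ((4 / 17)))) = 16 / 51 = 0.31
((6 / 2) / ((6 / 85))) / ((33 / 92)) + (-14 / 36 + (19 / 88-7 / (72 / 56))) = 29797 / 264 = 112.87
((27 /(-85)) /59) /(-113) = 27 /566695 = 0.00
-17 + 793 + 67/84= 65251/84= 776.80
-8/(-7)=8/7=1.14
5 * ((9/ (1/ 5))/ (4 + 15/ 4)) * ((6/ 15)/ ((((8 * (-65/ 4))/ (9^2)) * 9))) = -324/ 403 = -0.80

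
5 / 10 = 0.50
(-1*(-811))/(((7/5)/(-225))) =-130339.29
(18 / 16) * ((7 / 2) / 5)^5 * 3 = 453789 / 800000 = 0.57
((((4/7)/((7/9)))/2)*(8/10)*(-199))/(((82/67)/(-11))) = 5279868/10045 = 525.62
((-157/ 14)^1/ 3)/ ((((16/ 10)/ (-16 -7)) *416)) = 18055/ 139776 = 0.13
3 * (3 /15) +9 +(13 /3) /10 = 301 /30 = 10.03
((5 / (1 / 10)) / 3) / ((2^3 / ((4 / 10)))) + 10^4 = 60005 / 6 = 10000.83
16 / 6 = 8 / 3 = 2.67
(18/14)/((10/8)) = 1.03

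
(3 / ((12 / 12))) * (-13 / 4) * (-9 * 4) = 351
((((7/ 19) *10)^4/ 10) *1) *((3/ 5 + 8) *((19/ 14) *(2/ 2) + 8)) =193211900/ 130321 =1482.58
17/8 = 2.12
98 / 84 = 1.17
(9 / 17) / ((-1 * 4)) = -9 / 68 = -0.13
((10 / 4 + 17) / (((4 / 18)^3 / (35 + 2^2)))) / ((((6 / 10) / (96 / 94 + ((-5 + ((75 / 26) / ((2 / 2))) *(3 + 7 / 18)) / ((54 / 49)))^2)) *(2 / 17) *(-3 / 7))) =-39293304616685 / 866304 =-45357408.73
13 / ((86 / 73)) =949 / 86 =11.03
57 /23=2.48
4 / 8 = 1 / 2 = 0.50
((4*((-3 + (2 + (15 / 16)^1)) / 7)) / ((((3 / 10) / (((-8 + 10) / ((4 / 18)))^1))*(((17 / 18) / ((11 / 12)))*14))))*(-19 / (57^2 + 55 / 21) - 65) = 2197235205 / 455044576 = 4.83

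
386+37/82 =31689/82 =386.45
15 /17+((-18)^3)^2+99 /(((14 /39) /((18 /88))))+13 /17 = 32379692519 /952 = 34012282.06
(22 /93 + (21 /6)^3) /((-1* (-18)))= 32075 /13392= 2.40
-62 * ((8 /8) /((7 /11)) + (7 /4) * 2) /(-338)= 2201 /2366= 0.93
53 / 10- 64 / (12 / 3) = -107 / 10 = -10.70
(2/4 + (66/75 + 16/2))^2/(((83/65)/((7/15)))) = 20016451/622500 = 32.15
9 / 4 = 2.25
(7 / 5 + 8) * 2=94 / 5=18.80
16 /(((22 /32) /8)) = 2048 /11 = 186.18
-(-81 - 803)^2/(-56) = 13954.57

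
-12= -12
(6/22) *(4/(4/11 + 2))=6/13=0.46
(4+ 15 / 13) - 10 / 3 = 71 / 39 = 1.82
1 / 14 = 0.07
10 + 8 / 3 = 38 / 3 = 12.67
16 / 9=1.78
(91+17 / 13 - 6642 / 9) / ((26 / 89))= -373533 / 169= -2210.25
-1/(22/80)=-40/11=-3.64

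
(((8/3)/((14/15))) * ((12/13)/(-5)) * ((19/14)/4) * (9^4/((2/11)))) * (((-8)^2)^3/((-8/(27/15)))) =1213193355264/3185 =380908431.79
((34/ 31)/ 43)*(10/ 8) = 85/ 2666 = 0.03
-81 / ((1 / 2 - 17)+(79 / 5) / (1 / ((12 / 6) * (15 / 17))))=-306 / 43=-7.12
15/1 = 15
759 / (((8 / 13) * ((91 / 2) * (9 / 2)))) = 253 / 42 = 6.02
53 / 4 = 13.25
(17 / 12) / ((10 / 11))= 187 / 120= 1.56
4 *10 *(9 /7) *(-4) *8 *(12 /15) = -9216 /7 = -1316.57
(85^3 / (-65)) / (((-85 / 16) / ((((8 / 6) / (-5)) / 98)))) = -9248 / 1911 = -4.84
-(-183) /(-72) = -61 /24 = -2.54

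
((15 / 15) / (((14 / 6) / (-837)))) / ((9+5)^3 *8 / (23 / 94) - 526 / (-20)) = -577530 / 144486503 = -0.00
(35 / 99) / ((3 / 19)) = 665 / 297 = 2.24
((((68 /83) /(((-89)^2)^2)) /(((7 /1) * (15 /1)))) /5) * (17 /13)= 1156 /35541910970475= 0.00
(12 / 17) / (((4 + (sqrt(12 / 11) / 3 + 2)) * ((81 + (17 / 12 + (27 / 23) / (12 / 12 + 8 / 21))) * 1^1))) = 594297 / 419207743 - 6003 * sqrt(33) / 419207743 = 0.00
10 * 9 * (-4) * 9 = -3240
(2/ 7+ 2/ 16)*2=23/ 28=0.82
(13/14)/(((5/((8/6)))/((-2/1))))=-52/105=-0.50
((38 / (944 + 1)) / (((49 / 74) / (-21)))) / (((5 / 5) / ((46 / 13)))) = -129352 / 28665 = -4.51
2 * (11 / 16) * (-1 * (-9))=99 / 8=12.38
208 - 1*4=204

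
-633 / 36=-211 / 12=-17.58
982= 982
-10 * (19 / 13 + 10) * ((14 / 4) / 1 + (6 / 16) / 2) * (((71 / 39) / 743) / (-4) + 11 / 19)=-55982802245 / 229034208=-244.43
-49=-49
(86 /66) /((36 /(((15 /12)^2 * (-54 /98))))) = -1075 /34496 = -0.03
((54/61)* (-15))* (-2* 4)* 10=64800/61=1062.30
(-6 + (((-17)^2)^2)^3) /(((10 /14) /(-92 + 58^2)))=2668875944302061704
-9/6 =-3/2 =-1.50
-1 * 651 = -651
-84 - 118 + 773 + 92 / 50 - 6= 14171 / 25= 566.84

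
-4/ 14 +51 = 355/ 7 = 50.71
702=702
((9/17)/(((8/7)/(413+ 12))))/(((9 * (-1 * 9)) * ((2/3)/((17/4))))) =-2975/192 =-15.49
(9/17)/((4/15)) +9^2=5643/68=82.99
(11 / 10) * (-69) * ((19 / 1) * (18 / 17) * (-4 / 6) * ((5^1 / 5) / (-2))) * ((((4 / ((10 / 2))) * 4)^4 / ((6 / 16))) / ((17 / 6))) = -45364543488 / 903125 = -50230.64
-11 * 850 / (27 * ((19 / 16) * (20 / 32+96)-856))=1196800 / 2561787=0.47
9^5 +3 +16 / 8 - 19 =59035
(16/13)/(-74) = -8/481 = -0.02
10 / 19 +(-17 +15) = -28 / 19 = -1.47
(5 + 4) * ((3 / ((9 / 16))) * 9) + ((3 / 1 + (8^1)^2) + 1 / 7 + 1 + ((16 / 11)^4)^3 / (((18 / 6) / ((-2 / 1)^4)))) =978.47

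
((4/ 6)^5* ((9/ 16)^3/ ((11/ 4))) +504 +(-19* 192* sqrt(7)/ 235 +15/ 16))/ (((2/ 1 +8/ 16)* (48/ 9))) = 533223/ 14080 -1368* sqrt(7)/ 1175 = 34.79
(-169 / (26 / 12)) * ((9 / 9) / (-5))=78 / 5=15.60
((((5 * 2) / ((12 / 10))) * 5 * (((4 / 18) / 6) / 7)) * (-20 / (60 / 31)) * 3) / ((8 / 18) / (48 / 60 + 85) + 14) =-554125 / 1135554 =-0.49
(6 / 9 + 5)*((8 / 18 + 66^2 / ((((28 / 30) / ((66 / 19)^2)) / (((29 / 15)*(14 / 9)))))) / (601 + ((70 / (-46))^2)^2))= 1308896027173018 / 826960169151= 1582.78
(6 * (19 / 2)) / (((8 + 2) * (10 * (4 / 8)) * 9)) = 19 / 150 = 0.13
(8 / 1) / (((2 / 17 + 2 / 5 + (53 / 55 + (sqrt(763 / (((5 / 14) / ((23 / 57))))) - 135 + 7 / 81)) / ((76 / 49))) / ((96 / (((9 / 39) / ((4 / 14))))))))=-14.21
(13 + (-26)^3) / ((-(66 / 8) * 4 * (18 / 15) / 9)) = 87815 / 22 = 3991.59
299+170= 469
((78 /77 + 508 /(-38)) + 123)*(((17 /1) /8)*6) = 8255523 /5852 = 1410.72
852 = 852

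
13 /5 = 2.60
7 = 7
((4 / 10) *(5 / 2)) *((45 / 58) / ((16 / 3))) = 0.15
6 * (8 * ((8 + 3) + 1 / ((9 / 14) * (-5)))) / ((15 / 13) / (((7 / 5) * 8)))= 5602688 / 1125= 4980.17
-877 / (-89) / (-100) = -877 / 8900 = -0.10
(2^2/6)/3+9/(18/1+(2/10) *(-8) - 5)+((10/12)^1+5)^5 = 998065097/147744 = 6755.37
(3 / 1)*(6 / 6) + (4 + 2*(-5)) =-3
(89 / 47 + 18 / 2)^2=262144 / 2209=118.67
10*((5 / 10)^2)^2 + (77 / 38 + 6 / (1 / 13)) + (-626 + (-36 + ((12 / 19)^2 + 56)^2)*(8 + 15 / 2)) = 50251354369 / 1042568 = 48199.59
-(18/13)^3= -5832/2197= -2.65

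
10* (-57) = -570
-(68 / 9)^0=-1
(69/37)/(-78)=-23/962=-0.02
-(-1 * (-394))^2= -155236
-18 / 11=-1.64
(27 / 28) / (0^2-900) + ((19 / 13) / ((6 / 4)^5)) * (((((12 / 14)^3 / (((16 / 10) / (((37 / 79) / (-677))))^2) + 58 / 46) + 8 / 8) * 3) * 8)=99251711728260983623 / 9504774955273525200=10.44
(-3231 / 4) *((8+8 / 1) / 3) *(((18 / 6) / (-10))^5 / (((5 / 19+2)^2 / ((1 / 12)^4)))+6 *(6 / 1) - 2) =-1733291058033609 / 11833600000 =-146472.00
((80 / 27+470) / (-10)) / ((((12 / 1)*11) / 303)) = -128977 / 1188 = -108.57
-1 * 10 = -10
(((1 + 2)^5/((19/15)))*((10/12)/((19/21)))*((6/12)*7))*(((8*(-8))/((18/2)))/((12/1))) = -132300/361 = -366.48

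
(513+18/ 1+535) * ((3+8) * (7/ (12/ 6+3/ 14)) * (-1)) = -1149148/ 31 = -37069.29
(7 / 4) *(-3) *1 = -21 / 4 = -5.25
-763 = -763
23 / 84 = 0.27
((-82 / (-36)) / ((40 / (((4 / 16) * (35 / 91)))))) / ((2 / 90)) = 205 / 832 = 0.25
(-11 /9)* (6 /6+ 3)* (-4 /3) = 176 /27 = 6.52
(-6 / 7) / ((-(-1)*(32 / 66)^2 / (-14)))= 3267 / 64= 51.05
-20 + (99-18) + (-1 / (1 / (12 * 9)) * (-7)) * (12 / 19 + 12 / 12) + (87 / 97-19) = 2352351 / 1843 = 1276.37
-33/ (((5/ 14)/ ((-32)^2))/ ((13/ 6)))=-1025024/ 5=-205004.80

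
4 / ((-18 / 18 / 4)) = -16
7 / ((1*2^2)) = 1.75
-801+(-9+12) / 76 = -60873 / 76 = -800.96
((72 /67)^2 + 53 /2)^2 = 61645441225 /80604484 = 764.79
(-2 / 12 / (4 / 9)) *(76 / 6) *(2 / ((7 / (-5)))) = 95 / 14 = 6.79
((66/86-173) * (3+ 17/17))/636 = -7406/6837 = -1.08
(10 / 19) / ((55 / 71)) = 142 / 209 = 0.68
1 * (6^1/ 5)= 1.20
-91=-91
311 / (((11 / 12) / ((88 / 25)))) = 29856 / 25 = 1194.24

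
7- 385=-378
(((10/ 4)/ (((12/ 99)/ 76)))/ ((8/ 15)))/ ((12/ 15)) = 235125/ 64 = 3673.83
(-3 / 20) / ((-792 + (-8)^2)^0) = -3 / 20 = -0.15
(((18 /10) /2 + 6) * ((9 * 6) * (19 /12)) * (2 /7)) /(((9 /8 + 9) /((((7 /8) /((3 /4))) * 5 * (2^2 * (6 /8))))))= 874 /3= 291.33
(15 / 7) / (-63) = -5 / 147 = -0.03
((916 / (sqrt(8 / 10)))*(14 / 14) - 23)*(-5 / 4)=115 / 4 - 1145*sqrt(5) / 2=-1251.40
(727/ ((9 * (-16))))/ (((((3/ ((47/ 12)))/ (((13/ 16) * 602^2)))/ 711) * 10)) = -3179330699363/ 23040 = -137991783.83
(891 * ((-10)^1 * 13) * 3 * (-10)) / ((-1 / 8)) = -27799200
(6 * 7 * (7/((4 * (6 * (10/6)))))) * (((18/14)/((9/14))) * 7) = 1029/10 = 102.90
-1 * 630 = -630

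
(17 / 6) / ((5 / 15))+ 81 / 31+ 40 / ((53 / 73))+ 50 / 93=657971 / 9858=66.74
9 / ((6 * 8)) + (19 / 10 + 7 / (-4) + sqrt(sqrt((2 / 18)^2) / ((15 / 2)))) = sqrt(30) / 45 + 27 / 80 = 0.46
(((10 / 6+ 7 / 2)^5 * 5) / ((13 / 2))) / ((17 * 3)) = 143145755 / 2577744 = 55.53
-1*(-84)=84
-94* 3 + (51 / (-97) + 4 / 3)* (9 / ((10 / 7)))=-53721 / 194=-276.91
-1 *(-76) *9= 684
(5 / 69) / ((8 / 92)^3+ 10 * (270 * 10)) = 2645 / 985527024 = 0.00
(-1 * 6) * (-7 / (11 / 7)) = 294 / 11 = 26.73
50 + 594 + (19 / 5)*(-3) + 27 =3298 / 5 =659.60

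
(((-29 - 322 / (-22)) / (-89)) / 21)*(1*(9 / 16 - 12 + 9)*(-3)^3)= 0.51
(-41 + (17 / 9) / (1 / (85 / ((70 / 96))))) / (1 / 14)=7526 / 3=2508.67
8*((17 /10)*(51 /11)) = 3468 /55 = 63.05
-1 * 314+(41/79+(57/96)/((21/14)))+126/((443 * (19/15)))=-9985655443/31917264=-312.86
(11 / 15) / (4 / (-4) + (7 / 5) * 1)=11 / 6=1.83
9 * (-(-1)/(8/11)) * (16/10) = 99/5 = 19.80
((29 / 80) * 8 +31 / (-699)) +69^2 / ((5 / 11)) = 73234619 / 6990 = 10477.06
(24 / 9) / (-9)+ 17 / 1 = 451 / 27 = 16.70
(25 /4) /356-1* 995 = -1416855 /1424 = -994.98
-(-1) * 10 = 10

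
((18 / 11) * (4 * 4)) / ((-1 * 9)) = -32 / 11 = -2.91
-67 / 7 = -9.57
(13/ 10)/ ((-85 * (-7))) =13/ 5950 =0.00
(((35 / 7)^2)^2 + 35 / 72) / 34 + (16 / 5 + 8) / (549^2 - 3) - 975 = -588169383377 / 614851920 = -956.60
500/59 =8.47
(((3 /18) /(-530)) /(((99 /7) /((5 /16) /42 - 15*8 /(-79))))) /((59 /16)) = -16207 /1760851224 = -0.00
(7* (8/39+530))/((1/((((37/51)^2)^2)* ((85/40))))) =135638654053/62080668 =2184.88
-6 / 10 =-3 / 5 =-0.60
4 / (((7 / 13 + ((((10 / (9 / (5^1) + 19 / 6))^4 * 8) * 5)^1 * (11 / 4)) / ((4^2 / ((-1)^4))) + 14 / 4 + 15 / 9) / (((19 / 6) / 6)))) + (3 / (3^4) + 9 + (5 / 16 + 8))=34234436220294811 / 1971198097248240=17.37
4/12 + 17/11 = 62/33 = 1.88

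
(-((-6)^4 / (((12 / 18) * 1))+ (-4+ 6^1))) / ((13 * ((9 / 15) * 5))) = -1946 / 39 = -49.90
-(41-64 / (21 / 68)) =3491 / 21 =166.24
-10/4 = -5/2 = -2.50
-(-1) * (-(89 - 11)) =-78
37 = 37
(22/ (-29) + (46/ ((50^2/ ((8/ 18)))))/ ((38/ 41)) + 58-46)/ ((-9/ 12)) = -139474388/ 9298125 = -15.00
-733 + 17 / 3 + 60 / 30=-2176 / 3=-725.33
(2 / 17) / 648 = 1 / 5508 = 0.00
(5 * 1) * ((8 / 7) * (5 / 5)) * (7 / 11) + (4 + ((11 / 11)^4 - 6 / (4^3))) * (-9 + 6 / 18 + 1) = -35881 / 1056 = -33.98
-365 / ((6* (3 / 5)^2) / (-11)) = 100375 / 54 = 1858.80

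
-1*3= -3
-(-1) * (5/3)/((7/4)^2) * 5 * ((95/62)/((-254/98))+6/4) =1431200/578739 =2.47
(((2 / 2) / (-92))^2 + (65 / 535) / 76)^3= 25779564587421 / 5094940305442688995328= 0.00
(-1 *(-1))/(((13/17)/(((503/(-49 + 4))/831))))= -8551/486135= -0.02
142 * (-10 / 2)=-710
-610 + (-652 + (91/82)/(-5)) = -517511/410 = -1262.22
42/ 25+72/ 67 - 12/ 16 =2.00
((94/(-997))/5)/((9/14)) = -1316/44865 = -0.03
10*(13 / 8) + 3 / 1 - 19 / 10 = 347 / 20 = 17.35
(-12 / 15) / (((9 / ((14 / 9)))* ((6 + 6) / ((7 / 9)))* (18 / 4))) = -196 / 98415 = -0.00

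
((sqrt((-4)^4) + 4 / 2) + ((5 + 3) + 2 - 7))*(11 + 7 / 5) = 1302 / 5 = 260.40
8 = 8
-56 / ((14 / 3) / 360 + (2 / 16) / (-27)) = -6720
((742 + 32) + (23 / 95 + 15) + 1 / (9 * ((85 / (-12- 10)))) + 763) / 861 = 22561421 / 12514635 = 1.80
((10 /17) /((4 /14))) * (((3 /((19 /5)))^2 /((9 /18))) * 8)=126000 /6137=20.53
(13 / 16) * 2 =1.62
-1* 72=-72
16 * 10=160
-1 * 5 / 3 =-5 / 3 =-1.67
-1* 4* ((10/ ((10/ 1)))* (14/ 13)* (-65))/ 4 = 70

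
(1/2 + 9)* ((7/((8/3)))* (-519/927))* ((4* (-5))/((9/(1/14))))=16435/7416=2.22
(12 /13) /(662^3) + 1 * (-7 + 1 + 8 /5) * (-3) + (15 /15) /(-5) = 12257465561 /942881966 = 13.00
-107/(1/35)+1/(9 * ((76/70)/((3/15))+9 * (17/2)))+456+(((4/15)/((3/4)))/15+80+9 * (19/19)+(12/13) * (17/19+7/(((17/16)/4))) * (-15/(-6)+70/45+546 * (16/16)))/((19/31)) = 19428.87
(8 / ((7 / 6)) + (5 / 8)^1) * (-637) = -38129 / 8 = -4766.12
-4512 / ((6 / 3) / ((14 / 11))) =-31584 / 11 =-2871.27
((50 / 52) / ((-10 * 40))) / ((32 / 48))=-3 / 832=-0.00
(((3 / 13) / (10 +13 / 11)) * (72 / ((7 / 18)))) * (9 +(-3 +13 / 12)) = 100980 / 3731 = 27.07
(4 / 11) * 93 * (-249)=-92628 / 11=-8420.73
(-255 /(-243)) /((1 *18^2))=85 /26244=0.00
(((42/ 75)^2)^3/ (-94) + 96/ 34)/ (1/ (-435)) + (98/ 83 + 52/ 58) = -1226.02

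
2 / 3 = 0.67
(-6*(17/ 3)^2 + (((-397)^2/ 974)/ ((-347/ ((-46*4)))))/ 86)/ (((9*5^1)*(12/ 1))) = -1044575641/ 2942943435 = -0.35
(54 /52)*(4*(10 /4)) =135 /13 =10.38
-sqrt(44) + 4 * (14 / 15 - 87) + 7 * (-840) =-93364 / 15 - 2 * sqrt(11) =-6230.90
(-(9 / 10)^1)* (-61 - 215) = 1242 / 5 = 248.40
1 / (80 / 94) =47 / 40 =1.18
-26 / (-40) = 13 / 20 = 0.65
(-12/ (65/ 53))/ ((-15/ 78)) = 1272/ 25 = 50.88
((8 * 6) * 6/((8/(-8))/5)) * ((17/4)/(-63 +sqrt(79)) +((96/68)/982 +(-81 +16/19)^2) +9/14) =-75924029340577476/8205126041 +612 * sqrt(79)/389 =-9253229.53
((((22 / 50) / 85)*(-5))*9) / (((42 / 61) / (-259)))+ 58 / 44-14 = 74.94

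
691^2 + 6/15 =2387407/5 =477481.40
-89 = -89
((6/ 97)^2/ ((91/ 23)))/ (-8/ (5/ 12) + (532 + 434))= 0.00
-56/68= -14/17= -0.82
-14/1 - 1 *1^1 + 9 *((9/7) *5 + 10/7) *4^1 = 1875/7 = 267.86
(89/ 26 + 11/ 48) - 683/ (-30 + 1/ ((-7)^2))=26.43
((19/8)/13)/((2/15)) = 285/208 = 1.37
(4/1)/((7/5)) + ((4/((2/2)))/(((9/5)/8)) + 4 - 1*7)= 1111/63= 17.63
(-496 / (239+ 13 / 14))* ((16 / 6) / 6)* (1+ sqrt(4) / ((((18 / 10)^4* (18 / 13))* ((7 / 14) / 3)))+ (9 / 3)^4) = -76.10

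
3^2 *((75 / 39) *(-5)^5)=-703125 / 13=-54086.54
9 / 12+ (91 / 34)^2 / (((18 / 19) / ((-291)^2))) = 1480404385 / 2312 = 640313.32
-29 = -29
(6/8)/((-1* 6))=-1/8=-0.12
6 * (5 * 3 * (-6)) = -540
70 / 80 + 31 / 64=87 / 64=1.36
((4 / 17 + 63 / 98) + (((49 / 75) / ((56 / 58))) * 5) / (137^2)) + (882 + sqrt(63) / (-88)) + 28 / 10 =23738067551 / 26802132 -3 * sqrt(7) / 88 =885.59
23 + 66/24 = 103/4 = 25.75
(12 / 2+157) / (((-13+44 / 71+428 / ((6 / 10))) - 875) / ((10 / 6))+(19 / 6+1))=-347190 / 213557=-1.63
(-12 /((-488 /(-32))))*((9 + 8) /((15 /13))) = -11.59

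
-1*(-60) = 60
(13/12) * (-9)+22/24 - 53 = -371/6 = -61.83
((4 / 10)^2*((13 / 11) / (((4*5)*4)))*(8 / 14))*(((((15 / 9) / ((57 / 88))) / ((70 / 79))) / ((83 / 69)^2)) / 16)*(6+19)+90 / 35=330388603 / 128273180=2.58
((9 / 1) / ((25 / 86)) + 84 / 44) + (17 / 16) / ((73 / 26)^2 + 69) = 1879925863 / 57170300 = 32.88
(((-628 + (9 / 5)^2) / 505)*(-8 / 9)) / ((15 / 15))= 124952 / 113625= 1.10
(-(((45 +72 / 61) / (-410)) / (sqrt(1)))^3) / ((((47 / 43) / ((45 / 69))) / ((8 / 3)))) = 0.00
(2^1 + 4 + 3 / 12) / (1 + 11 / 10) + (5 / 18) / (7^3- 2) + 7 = 214336 / 21483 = 9.98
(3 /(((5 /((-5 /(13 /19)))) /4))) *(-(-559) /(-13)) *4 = 39216 /13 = 3016.62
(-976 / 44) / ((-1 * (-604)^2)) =0.00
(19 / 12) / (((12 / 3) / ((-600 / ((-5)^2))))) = -19 / 2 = -9.50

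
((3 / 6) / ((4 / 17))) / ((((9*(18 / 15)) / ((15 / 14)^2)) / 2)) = 2125 / 4704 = 0.45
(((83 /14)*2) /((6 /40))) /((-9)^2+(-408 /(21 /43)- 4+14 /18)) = -1245 /11933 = -0.10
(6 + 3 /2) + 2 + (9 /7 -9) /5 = 557 /70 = 7.96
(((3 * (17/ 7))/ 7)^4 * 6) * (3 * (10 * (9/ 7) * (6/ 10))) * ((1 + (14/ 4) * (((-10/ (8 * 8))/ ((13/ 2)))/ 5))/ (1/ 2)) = 320.42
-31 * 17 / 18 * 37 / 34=-1147 / 36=-31.86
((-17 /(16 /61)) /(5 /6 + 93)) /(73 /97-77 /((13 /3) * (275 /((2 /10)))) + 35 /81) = -39720081375 /67382105512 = -0.59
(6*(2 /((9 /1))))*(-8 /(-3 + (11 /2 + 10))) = -64 /75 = -0.85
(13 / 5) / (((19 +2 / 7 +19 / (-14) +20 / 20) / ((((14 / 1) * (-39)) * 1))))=-99372 / 1325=-75.00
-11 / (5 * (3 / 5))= -11 / 3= -3.67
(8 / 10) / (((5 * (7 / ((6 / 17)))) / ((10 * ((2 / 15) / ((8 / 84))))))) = 48 / 425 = 0.11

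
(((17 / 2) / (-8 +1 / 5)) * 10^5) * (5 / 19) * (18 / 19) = -127500000 / 4693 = -27168.12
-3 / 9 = -0.33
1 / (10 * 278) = 0.00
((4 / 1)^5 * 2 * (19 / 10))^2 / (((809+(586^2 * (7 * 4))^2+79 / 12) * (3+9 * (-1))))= -757071872 / 27734975174567875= -0.00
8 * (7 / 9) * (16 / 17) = 896 / 153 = 5.86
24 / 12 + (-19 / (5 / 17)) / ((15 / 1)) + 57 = 4102 / 75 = 54.69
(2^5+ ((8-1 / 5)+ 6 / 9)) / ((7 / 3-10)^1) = -607 / 115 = -5.28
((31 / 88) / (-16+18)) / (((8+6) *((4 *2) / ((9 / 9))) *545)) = 31 / 10743040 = 0.00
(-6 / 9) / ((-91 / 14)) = 0.10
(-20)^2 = 400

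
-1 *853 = -853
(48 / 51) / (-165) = -16 / 2805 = -0.01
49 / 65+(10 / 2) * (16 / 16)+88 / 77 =3138 / 455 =6.90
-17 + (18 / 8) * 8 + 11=12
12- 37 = -25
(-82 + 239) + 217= 374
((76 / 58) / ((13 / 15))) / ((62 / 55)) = 15675 / 11687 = 1.34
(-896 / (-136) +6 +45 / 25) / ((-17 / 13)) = -15899 / 1445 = -11.00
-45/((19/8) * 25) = -72/95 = -0.76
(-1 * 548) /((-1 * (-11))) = -548 /11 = -49.82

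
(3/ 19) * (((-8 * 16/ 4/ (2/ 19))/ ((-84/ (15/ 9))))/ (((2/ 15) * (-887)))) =-50/ 6209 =-0.01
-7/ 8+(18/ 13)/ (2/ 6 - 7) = -563/ 520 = -1.08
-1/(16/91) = -91/16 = -5.69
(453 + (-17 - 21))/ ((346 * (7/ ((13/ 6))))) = 5395/ 14532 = 0.37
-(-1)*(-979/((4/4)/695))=-680405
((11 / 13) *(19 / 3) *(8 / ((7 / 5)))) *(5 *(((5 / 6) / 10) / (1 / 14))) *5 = 104500 / 117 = 893.16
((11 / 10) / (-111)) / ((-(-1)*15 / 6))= -11 / 2775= -0.00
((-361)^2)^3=2213314919066161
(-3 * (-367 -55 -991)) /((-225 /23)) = -10833 /25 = -433.32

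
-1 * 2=-2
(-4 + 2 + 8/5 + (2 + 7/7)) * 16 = 208/5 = 41.60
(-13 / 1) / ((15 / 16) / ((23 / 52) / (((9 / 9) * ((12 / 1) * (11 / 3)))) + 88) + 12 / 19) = -49737649 / 2457159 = -20.24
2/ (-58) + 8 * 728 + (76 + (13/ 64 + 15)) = 10978553/ 1856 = 5915.17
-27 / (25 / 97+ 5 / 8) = -20952 / 685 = -30.59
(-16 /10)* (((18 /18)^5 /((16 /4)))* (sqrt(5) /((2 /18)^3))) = -1458* sqrt(5) /5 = -652.04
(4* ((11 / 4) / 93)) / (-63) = -11 / 5859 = -0.00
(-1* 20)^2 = 400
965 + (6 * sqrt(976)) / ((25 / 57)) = 1368 * sqrt(61) / 25 + 965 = 1392.38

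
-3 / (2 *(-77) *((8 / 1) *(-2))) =-3 / 2464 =-0.00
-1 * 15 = -15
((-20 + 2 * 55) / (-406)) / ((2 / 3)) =-135 / 406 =-0.33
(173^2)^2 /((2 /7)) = 6270215287 /2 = 3135107643.50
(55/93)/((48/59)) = 3245/4464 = 0.73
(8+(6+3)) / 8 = 17 / 8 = 2.12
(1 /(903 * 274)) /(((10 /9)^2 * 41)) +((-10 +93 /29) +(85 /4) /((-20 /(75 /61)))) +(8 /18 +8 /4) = -60888424480141 /10767162142800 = -5.66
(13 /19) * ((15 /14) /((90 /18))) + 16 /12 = 1181 /798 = 1.48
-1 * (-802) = 802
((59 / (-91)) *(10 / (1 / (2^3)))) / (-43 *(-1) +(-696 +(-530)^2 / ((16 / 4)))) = -1180 / 1582763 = -0.00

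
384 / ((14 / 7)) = 192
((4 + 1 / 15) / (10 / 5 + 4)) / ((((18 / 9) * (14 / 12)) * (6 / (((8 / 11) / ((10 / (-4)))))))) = -244 / 17325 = -0.01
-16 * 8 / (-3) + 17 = 179 / 3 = 59.67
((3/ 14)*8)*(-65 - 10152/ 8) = -16008/ 7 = -2286.86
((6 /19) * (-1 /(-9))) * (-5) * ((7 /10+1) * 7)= -119 /57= -2.09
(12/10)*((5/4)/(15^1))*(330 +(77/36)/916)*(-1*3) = -99.00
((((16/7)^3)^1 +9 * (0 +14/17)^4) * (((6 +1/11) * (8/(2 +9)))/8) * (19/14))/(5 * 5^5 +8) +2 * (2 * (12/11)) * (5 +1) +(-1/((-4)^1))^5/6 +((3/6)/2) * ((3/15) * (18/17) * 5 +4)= 21322967970173108707/776864893391161344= 27.45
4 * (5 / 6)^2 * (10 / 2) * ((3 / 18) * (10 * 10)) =6250 / 27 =231.48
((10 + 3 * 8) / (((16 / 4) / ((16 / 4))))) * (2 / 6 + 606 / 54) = 3536 / 9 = 392.89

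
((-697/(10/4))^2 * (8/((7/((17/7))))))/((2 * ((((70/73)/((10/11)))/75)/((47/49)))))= 1360117514064/184877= 7356877.89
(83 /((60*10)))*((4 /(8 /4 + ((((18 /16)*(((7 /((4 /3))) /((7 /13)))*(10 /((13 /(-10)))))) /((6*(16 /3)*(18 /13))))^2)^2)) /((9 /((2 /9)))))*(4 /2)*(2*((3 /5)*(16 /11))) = 365037860421632 /115955502261303375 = 0.00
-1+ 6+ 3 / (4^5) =5123 / 1024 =5.00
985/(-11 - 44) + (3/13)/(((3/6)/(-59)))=-45.14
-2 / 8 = -1 / 4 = -0.25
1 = 1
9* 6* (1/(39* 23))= 18/299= 0.06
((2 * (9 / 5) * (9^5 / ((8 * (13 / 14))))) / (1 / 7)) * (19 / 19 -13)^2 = 1874923848 / 65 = 28844982.28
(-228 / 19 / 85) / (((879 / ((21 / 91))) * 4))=-3 / 323765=-0.00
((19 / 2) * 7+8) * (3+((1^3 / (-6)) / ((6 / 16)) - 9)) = -4321 / 9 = -480.11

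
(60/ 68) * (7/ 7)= 15/ 17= 0.88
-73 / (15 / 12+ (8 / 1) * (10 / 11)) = -3212 / 375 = -8.57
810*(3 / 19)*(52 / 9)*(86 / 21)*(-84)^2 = 405699840 / 19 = 21352623.16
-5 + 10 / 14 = -30 / 7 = -4.29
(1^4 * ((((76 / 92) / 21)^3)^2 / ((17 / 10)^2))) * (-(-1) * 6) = 9409176200 / 1223092695614496147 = 0.00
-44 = -44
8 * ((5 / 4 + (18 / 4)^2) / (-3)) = -172 / 3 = -57.33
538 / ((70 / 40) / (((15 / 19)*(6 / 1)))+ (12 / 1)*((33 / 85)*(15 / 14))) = 23047920 / 229667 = 100.35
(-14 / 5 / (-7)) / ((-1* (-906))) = 1 / 2265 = 0.00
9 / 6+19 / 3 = 47 / 6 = 7.83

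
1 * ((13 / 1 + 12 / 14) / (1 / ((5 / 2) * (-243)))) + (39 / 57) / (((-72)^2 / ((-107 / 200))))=-1160824617737 / 137894400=-8418.21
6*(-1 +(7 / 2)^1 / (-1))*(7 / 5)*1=-189 / 5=-37.80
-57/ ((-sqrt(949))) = 57 * sqrt(949)/ 949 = 1.85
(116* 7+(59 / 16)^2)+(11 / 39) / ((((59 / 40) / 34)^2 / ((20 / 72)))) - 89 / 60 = 1353974306923 / 1563943680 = 865.74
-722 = -722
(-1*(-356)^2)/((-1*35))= 126736/35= 3621.03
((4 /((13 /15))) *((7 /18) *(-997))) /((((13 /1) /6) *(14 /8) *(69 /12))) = -319040 /3887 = -82.08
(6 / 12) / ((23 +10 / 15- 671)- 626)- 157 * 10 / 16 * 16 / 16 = -374839 / 3820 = -98.13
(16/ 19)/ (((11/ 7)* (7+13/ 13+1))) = 112/ 1881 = 0.06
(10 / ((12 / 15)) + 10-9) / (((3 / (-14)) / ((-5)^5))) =196875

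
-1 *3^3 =-27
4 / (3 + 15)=2 / 9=0.22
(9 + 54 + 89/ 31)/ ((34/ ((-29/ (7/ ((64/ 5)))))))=-1894976/ 18445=-102.74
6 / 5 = 1.20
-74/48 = -1.54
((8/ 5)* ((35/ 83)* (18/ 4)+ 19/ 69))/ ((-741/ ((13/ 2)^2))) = -323557/ 1632195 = -0.20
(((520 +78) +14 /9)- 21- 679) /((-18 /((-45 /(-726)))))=1130 /3267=0.35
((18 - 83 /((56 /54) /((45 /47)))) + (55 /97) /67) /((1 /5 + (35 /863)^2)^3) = -25890114158708208074515058375 /3621081741639674180785056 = -7149.83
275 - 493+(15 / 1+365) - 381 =-219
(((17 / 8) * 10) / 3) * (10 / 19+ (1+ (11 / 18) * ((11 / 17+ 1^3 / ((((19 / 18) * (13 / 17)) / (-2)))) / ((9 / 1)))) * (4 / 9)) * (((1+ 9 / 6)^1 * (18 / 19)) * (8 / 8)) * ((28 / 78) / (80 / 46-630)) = -112798693 / 12853437129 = -0.01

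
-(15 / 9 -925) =2770 / 3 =923.33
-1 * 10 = -10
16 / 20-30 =-146 / 5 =-29.20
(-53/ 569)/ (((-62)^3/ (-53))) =-2809/ 135608632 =-0.00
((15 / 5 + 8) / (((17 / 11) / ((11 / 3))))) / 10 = 1331 / 510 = 2.61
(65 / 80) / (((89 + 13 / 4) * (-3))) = -0.00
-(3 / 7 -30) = 207 / 7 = 29.57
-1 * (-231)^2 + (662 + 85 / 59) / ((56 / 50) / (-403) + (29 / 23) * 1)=-908756344094 / 17200329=-52833.66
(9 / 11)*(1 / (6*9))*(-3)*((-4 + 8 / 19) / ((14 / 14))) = 34 / 209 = 0.16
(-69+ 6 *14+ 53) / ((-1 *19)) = -68 / 19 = -3.58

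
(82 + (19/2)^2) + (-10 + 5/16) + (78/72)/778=3035393/18672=162.56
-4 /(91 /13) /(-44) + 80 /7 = 881 /77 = 11.44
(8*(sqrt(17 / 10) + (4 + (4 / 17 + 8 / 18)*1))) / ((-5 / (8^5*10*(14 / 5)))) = -5255462912 / 765- 3670016*sqrt(170) / 25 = -8783932.33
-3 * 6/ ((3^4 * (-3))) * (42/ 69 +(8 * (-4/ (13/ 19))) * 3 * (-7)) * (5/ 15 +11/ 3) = 2350768/ 8073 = 291.19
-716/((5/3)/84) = -180432/5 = -36086.40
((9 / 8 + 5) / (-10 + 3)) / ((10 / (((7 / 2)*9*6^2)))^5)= -410216697993249 / 25000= -16408667919.73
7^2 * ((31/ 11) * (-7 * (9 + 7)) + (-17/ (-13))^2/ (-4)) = -115162299/ 7436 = -15487.13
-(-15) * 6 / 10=9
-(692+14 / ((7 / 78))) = -848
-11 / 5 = -2.20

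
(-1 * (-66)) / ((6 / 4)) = 44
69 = 69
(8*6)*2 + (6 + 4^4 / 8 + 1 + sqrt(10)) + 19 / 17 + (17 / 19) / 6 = sqrt(10) + 264085 / 1938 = 139.43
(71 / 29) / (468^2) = 71 / 6351696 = 0.00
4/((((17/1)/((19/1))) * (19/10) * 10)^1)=4/17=0.24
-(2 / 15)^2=-4 / 225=-0.02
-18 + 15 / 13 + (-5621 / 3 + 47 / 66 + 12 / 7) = -3779949 / 2002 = -1888.09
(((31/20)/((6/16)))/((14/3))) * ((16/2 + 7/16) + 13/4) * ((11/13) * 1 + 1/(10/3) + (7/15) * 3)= 1918807/72800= 26.36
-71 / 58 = -1.22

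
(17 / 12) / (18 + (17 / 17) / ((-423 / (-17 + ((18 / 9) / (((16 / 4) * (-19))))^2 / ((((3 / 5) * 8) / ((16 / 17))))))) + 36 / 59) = 2603738853 / 34278114718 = 0.08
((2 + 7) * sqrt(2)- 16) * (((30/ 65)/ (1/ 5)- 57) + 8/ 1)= 9712/ 13- 5463 * sqrt(2)/ 13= 152.78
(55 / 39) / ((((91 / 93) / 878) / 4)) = 5987960 / 1183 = 5061.67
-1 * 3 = -3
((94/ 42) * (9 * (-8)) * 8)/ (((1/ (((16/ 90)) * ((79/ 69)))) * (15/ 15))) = -1901056/ 7245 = -262.40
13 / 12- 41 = -479 / 12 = -39.92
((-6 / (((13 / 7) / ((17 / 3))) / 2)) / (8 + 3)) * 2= -952 / 143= -6.66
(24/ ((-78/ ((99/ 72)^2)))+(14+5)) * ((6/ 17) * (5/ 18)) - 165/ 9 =-175325/ 10608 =-16.53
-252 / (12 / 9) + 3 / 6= -377 / 2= -188.50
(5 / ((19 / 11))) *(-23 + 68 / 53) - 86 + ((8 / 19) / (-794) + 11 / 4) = -233655595 / 1599116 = -146.12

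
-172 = -172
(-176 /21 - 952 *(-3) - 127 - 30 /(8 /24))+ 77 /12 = 2637.04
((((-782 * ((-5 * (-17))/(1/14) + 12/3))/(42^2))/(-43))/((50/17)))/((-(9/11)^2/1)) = -160053113/25600050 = -6.25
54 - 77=-23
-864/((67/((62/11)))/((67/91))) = -53568/1001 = -53.51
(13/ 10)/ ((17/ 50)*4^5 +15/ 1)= 65/ 18158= 0.00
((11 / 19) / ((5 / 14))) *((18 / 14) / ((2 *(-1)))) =-99 / 95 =-1.04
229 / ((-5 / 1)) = -229 / 5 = -45.80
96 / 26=48 / 13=3.69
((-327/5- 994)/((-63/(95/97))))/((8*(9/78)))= 1308359/73332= 17.84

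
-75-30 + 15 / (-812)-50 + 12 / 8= -124657 / 812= -153.52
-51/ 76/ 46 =-51/ 3496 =-0.01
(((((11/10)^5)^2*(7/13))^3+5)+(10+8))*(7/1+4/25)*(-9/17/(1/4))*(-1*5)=91047509559925368751237993866649079973/46686250000000000000000000000000000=1950.20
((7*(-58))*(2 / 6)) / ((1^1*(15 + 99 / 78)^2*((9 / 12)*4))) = -274456 / 1610361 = -0.17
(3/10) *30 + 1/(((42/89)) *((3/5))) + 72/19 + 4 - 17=3.32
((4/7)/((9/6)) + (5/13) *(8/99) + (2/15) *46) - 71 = -2903359/45045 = -64.45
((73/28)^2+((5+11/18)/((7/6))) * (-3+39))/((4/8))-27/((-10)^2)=3524179/9800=359.61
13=13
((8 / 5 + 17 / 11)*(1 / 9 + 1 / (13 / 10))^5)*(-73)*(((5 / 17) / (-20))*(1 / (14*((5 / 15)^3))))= 146404722843347 / 42517251536760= 3.44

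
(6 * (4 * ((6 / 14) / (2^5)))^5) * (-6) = -2187 / 137682944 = -0.00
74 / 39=1.90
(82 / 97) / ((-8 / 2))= -41 / 194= -0.21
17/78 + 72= 5633/78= 72.22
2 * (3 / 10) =3 / 5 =0.60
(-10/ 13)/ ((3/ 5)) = -50/ 39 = -1.28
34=34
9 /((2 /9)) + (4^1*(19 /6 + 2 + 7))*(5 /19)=6077 /114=53.31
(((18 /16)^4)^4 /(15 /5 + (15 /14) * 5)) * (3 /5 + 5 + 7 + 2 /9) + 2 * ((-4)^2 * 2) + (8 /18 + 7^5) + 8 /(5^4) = 173735350875852201220883 /10291428835983360000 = 16881.56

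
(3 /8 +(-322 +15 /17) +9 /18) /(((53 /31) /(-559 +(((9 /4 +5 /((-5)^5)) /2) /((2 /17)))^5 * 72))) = -96803818630753978510767167269859 /90100000000000000000000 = -1074404202.34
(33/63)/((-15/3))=-11/105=-0.10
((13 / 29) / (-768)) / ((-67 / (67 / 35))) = 13 / 779520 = 0.00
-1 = -1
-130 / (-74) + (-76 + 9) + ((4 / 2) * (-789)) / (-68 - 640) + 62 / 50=-6742679 / 109150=-61.77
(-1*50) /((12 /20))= -250 /3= -83.33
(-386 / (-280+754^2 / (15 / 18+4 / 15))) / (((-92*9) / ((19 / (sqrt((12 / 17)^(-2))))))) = 40337 / 3332539920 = 0.00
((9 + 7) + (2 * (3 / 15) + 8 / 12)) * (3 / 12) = 64 / 15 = 4.27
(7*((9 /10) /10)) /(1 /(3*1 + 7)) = 63 /10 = 6.30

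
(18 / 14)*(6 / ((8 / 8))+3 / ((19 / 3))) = 1107 / 133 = 8.32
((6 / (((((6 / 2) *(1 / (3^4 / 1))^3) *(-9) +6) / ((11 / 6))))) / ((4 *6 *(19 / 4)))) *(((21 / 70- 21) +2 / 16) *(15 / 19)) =-178190199 / 682128272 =-0.26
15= 15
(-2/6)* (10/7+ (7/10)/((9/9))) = -149/210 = -0.71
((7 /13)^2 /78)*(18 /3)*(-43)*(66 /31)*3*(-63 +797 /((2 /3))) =-472463145 /68107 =-6937.07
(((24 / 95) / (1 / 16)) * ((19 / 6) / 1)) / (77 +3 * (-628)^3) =-64 / 3715096895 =-0.00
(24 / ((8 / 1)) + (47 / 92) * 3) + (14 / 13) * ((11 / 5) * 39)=96.93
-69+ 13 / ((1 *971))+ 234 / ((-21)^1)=-544640 / 6797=-80.13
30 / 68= 15 / 34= 0.44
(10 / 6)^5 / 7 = 3125 / 1701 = 1.84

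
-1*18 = -18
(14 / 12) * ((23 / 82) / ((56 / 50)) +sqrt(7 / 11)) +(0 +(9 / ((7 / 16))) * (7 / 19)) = 7 * sqrt(77) / 66 +294317 / 37392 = 8.80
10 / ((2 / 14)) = 70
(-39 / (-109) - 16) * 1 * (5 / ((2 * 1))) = -8525 / 218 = -39.11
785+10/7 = 5505/7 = 786.43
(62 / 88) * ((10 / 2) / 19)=155 / 836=0.19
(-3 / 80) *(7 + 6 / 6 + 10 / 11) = -147 / 440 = -0.33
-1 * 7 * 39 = -273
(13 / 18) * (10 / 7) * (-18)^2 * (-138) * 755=-243804600 / 7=-34829228.57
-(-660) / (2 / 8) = 2640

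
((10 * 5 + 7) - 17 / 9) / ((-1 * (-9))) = 496 / 81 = 6.12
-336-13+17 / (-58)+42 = -17823 / 58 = -307.29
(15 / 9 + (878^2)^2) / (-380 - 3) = -1782786424373 / 1149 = -1551598280.57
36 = 36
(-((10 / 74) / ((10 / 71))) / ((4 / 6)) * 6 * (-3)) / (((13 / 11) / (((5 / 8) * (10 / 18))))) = 7.61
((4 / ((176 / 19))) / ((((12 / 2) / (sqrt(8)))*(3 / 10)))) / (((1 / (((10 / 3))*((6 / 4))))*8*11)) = 475*sqrt(2) / 17424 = 0.04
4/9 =0.44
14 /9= 1.56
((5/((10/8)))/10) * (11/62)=11/155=0.07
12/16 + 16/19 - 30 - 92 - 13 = -10139/76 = -133.41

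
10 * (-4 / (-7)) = 40 / 7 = 5.71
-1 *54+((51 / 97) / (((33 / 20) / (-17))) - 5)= -64.42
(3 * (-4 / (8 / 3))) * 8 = -36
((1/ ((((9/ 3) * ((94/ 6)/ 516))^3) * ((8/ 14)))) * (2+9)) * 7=18513045936/ 103823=178313.53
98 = 98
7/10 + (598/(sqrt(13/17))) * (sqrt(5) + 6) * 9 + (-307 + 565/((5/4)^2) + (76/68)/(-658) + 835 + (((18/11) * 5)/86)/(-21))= 11776311891/13227445 + 414 * sqrt(221) * (sqrt(5) + 6)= 51579.61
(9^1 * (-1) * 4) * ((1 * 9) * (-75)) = 24300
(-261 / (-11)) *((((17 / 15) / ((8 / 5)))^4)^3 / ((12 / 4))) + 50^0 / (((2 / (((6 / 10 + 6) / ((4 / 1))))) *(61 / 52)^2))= 1807960084425973243993 / 2491357234842052853760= 0.73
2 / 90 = 1 / 45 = 0.02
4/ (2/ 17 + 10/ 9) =153/ 47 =3.26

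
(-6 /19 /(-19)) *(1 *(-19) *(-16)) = 96 /19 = 5.05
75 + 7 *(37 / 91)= 1012 / 13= 77.85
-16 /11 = -1.45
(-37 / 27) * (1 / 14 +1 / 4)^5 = -80919 / 17210368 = -0.00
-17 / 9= -1.89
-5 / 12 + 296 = 3547 / 12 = 295.58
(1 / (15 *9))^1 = 1 / 135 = 0.01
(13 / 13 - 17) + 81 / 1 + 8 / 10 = 329 / 5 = 65.80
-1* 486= -486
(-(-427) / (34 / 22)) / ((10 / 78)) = 183183 / 85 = 2155.09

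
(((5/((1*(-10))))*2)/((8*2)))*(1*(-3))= 3/16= 0.19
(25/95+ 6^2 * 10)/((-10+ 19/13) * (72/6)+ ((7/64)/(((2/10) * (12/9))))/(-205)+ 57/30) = -4669932800/1303560911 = -3.58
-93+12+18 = -63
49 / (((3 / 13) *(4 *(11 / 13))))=8281 / 132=62.73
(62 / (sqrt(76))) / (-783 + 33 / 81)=-837*sqrt(19) / 401470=-0.01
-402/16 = -201/8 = -25.12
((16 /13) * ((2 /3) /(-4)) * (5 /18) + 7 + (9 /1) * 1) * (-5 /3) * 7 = -195860 /1053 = -186.00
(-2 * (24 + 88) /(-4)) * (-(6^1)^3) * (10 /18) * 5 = -33600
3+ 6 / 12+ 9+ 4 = 16.50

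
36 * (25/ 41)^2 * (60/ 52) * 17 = 5737500/ 21853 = 262.55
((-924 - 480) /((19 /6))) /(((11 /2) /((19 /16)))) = -1053 /11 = -95.73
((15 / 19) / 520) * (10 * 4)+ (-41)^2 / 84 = 416467 / 20748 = 20.07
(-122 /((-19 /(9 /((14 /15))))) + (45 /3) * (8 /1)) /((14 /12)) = 145170 /931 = 155.93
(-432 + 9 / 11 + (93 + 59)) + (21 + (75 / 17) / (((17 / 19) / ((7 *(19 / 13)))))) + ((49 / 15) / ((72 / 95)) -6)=-1869467035 / 8926632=-209.43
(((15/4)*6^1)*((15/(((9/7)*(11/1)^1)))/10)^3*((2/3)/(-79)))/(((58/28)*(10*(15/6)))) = -2401/548877780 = -0.00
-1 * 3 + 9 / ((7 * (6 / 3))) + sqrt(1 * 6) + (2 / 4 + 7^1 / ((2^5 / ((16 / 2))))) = -3 / 28 + sqrt(6) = 2.34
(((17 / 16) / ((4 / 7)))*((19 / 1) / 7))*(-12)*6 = -2907 / 8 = -363.38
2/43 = 0.05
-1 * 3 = -3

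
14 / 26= 7 / 13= 0.54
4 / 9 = 0.44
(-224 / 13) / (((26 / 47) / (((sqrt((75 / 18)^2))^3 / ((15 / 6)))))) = -901.27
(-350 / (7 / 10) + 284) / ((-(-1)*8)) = -27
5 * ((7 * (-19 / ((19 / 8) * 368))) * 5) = -175 / 46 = -3.80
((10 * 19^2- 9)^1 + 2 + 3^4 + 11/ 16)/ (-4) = -921.17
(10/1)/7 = 10/7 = 1.43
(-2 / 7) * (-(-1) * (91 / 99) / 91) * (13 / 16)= -13 / 5544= -0.00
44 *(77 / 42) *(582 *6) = 281688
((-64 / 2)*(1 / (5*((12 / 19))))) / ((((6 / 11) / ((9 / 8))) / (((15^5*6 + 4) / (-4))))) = 23806427.15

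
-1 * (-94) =94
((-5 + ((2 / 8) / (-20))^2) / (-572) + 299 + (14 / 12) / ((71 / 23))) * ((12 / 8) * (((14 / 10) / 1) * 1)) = 148557105319 / 236288000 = 628.71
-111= -111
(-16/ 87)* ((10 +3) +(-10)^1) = -16/ 29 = -0.55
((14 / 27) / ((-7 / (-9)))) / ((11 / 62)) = 124 / 33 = 3.76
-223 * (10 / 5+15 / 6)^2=-18063 / 4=-4515.75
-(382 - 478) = 96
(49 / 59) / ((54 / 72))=196 / 177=1.11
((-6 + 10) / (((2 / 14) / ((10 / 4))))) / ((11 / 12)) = 840 / 11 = 76.36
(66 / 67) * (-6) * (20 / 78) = -1320 / 871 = -1.52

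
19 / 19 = 1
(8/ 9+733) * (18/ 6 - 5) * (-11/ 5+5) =-36988/ 9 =-4109.78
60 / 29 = 2.07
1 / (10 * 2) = 0.05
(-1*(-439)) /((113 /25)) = 10975 /113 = 97.12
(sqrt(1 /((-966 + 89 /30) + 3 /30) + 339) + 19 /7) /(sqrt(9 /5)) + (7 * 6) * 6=sqrt(5) * (137218 + 7 * sqrt(17681265111)) /151662 + 252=267.75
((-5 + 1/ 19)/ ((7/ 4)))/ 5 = -376/ 665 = -0.57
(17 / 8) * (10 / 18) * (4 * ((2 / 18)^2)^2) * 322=0.23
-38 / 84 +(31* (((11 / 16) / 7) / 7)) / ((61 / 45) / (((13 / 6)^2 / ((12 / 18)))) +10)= -24898327 / 60770976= -0.41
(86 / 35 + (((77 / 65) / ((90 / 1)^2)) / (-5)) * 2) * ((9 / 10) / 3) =22638961 / 30712500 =0.74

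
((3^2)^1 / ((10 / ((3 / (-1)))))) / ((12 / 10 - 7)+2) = 27 / 38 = 0.71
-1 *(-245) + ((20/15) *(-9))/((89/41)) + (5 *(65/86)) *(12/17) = 15753353/65059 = 242.14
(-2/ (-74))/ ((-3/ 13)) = -0.12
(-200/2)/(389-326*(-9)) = -100/3323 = -0.03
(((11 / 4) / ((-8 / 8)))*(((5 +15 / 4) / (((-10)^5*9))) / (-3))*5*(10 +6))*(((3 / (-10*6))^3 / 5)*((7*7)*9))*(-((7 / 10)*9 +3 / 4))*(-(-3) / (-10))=0.00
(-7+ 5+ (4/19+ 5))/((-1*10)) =-61/190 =-0.32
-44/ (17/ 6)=-264/ 17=-15.53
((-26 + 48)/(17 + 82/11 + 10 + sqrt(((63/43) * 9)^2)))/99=473/101403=0.00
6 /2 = 3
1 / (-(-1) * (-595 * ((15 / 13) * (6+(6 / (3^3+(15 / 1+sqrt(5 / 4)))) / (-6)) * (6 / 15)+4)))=-0.00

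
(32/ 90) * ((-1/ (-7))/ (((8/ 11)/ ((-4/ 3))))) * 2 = -176/ 945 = -0.19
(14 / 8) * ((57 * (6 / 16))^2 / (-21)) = -9747 / 256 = -38.07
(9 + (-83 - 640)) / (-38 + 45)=-102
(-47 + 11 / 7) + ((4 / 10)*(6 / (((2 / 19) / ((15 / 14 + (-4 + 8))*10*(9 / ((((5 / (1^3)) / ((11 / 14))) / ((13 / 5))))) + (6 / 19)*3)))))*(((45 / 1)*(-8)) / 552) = -15960837 / 5635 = -2832.45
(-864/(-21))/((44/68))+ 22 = 6590/77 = 85.58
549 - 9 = 540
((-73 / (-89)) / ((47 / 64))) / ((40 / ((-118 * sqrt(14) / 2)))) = -6.16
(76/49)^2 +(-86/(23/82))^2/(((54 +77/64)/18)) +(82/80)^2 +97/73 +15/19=305312554219455269679/9958362087934400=30658.91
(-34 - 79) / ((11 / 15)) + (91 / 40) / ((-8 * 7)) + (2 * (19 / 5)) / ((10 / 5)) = -529167 / 3520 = -150.33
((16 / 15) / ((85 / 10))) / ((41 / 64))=2048 / 10455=0.20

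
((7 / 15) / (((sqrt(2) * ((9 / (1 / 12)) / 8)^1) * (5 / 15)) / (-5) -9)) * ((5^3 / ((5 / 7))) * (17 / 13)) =-4250 / 351 + 425 * sqrt(2) / 351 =-10.40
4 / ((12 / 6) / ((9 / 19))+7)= 36 / 101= 0.36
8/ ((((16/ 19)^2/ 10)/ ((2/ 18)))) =1805/ 144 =12.53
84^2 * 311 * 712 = 1562424192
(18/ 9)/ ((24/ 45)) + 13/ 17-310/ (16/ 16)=-20773/ 68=-305.49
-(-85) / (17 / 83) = 415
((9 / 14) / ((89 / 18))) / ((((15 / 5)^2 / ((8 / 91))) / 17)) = 1224 / 56693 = 0.02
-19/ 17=-1.12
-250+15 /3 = -245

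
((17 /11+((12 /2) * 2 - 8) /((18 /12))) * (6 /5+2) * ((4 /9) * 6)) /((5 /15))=17792 /165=107.83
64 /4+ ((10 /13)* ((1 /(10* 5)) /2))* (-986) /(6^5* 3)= 24260627 /1516320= 16.00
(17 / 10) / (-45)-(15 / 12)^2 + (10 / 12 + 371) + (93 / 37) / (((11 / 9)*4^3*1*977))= 2119955256809 / 5726001600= 370.23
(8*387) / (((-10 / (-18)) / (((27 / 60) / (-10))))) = -31347 / 125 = -250.78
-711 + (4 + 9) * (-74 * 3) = -3597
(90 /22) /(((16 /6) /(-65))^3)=-333669375 /5632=-59245.27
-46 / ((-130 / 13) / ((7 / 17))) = 161 / 85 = 1.89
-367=-367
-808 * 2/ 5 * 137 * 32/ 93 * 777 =-1834896896/ 155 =-11838044.49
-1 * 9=-9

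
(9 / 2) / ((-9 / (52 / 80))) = -13 / 40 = -0.32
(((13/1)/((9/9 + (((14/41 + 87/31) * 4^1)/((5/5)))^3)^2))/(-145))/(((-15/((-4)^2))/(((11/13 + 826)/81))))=241679656023887991144688/987709541031241779526704703125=0.00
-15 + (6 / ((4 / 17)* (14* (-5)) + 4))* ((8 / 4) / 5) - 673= -182371 / 265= -688.19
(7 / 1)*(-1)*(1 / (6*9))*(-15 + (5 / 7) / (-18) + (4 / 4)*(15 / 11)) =18955 / 10692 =1.77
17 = 17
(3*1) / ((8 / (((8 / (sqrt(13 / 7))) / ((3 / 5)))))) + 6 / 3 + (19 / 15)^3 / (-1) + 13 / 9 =4766 / 3375 + 5*sqrt(91) / 13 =5.08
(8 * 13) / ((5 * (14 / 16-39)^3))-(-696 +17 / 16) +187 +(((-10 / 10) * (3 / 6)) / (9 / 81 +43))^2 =75340874264792977 / 85426569160000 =881.94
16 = 16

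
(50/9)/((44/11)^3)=25/288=0.09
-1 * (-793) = 793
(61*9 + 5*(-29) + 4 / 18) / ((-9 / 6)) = -7276 / 27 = -269.48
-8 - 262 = -270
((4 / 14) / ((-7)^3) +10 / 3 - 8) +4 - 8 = -62432 / 7203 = -8.67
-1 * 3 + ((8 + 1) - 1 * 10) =-4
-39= -39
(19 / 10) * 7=13.30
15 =15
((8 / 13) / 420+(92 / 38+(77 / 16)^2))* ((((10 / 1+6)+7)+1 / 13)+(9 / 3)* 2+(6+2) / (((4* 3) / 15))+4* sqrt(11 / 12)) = 169852583* sqrt(33) / 9959040+21571278041 / 21577920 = 1097.67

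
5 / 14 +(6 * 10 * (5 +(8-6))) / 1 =5885 / 14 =420.36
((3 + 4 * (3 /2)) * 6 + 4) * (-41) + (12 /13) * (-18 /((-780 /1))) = -2009392 /845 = -2377.98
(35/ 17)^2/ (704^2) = 1225/ 143233024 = 0.00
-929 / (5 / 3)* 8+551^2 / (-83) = -3368573 / 415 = -8117.04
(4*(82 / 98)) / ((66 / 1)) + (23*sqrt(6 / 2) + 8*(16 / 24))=2902 / 539 + 23*sqrt(3)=45.22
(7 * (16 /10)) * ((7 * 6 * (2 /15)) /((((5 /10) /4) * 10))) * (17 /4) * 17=453152 /125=3625.22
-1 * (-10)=10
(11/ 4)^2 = 121/ 16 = 7.56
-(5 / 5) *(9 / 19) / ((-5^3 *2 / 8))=36 / 2375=0.02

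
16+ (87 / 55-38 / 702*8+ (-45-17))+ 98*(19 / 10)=2728738 / 19305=141.35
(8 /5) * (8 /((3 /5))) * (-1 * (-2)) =128 /3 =42.67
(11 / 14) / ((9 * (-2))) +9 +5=3517 / 252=13.96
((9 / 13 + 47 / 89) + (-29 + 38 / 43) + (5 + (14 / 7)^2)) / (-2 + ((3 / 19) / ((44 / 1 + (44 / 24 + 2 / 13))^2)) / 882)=5332579616954891 / 595956046567232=8.95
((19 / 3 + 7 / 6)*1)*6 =45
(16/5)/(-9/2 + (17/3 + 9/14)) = 168/95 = 1.77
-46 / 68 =-0.68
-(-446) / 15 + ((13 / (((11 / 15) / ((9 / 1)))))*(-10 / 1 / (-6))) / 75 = 5491 / 165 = 33.28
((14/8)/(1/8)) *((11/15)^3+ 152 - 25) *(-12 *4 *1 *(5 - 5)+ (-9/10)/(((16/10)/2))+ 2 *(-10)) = -127159487/3375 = -37676.89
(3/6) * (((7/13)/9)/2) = 7/468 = 0.01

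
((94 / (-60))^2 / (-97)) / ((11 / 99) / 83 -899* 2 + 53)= 183347 / 12644085800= 0.00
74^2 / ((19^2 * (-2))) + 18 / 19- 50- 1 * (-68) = 4102 / 361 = 11.36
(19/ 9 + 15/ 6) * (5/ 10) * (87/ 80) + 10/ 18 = 8821/ 2880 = 3.06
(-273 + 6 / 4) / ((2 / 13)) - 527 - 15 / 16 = -36683 / 16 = -2292.69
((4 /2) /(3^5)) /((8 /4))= 1 /243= 0.00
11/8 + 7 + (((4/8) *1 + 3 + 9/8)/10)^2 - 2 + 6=80569/6400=12.59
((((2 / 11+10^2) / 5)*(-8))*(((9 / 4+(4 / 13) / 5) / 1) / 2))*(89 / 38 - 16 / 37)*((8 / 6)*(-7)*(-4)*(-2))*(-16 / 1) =-11181330944 / 26455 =-422654.73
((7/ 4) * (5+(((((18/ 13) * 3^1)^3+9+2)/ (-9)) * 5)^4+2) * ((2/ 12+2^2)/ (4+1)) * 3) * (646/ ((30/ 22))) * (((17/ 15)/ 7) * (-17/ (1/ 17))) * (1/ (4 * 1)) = -1484200526368511008325066710021/ 13757286283973805690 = -107884687120.13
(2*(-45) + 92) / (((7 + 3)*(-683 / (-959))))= 959 / 3415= 0.28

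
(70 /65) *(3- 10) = -98 /13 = -7.54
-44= -44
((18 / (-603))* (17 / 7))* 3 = -102 / 469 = -0.22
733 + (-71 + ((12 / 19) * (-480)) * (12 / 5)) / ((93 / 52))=506215 / 1767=286.48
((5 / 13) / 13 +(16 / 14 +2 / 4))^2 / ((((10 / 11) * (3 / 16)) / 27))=3100254102 / 6997445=443.06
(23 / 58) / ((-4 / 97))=-9.62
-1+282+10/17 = 4787/17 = 281.59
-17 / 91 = -0.19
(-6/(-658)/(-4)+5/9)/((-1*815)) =-0.00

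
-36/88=-9/22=-0.41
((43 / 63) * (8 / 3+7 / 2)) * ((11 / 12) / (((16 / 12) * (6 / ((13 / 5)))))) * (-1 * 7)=-227513 / 25920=-8.78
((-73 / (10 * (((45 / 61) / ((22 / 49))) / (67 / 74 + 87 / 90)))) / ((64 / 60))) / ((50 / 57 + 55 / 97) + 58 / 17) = -1594539141547 / 993002581200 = -1.61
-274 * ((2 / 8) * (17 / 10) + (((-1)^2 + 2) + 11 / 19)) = -1097.08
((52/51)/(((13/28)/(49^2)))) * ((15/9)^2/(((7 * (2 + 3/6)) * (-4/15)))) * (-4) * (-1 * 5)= -9604000/153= -62771.24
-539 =-539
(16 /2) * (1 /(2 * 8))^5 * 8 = 1 /16384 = 0.00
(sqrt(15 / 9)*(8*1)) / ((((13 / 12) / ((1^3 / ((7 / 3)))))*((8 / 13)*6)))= 2*sqrt(15) / 7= 1.11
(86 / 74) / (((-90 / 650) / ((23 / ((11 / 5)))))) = -321425 / 3663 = -87.75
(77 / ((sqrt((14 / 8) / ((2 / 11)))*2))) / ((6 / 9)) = 3*sqrt(154) / 2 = 18.61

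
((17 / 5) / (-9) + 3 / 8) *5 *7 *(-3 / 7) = 1 / 24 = 0.04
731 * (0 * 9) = 0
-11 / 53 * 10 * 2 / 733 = -220 / 38849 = -0.01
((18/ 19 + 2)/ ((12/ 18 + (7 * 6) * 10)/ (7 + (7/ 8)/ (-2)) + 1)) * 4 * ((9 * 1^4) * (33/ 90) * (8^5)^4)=268455466504695104667648/ 389633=688995712644193650.61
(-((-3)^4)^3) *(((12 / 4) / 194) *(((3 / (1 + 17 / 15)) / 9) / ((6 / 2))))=-2657205 / 6208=-428.03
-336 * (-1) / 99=3.39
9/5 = 1.80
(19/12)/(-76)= -0.02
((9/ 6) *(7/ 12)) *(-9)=-63/ 8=-7.88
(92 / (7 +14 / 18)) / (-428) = -0.03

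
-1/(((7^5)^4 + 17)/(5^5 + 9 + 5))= -3139/79792266297612018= -0.00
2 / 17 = 0.12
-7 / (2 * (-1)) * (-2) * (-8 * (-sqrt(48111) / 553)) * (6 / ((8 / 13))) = -78 * sqrt(48111) / 79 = -216.57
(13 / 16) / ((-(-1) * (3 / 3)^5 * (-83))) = -0.01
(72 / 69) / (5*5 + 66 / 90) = 180 / 4439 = 0.04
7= 7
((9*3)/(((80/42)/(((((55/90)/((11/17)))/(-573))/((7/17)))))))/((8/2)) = -867/61120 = -0.01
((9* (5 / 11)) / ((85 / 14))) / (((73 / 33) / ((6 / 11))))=2268 / 13651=0.17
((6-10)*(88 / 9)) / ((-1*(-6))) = -176 / 27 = -6.52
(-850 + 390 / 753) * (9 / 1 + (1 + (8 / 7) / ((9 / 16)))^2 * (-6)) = 1859735300 / 47439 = 39202.67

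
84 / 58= 42 / 29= 1.45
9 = 9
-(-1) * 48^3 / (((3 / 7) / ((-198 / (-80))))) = 3193344 / 5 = 638668.80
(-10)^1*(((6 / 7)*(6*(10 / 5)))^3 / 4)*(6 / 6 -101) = 93312000 / 343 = 272046.65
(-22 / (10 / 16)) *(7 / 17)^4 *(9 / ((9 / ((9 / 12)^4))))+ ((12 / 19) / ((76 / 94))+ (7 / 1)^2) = 119304187229 / 2412086480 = 49.46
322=322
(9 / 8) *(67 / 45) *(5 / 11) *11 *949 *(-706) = -22444799 / 4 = -5611199.75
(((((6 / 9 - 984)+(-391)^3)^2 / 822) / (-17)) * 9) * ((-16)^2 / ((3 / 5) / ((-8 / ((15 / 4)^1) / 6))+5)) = -65863877466447398912 / 370311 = -177860980274545.99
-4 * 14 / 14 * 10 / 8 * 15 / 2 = -75 / 2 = -37.50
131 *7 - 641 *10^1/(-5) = 2199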